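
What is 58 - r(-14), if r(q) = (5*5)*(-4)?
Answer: 158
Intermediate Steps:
r(q) = -100 (r(q) = 25*(-4) = -100)
58 - r(-14) = 58 - 1*(-100) = 58 + 100 = 158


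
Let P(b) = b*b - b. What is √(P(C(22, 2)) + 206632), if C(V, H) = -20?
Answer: 2*√51763 ≈ 455.03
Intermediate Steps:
P(b) = b² - b
√(P(C(22, 2)) + 206632) = √(-20*(-1 - 20) + 206632) = √(-20*(-21) + 206632) = √(420 + 206632) = √207052 = 2*√51763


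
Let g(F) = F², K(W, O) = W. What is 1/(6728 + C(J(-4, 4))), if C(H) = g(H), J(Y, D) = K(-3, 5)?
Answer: 1/6737 ≈ 0.00014843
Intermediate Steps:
J(Y, D) = -3
C(H) = H²
1/(6728 + C(J(-4, 4))) = 1/(6728 + (-3)²) = 1/(6728 + 9) = 1/6737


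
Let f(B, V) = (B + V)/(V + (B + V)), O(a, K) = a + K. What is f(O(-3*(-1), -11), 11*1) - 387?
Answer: -5415/14 ≈ -386.79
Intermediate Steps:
O(a, K) = K + a
f(B, V) = (B + V)/(B + 2*V)
f(O(-3*(-1), -11), 11*1) - 387 = ((-11 - 3*(-1)) + 11*1)/((-11 - 3*(-1)) + 2*(11*1)) - 387 = ((-11 + 3) + 11)/((-11 + 3) + 2*11) - 387 = (-8 + 11)/(-8 + 22) - 387 = 3/14 - 387 = -5415/14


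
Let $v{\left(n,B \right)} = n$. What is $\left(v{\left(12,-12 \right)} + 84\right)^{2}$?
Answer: $9216$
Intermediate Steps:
$\left(v{\left(12,-12 \right)} + 84\right)^{2} = \left(12 + 84\right)^{2} = 96^{2} = 9216$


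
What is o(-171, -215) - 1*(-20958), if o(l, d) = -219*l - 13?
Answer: 58394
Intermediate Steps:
o(l, d) = -13 - 219*l
o(-171, -215) - 1*(-20958) = (-13 - 219*(-171)) - 1*(-20958) = (-13 + 37449) + 20958 = 37436 + 20958 = 58394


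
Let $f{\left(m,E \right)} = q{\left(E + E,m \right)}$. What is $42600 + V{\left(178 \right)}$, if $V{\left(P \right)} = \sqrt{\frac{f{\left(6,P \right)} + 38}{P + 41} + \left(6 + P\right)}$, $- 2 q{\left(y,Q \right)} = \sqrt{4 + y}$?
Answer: $42600 + \frac{\sqrt{8833146 - 657 \sqrt{10}}}{219} \approx 42614.0$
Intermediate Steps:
$q{\left(y,Q \right)} = - \frac{\sqrt{4 + y}}{2}$
$f{\left(m,E \right)} = - \frac{\sqrt{4 + 2 E}}{2}$ ($f{\left(m,E \right)} = - \frac{\sqrt{4 + \left(E + E\right)}}{2} = - \frac{\sqrt{4 + 2 E}}{2}$)
$V{\left(P \right)} = \sqrt{6 + P + \frac{38 - \frac{\sqrt{4 + 2 P}}{2}}{41 + P}}$ ($V{\left(P \right)} = \sqrt{\frac{- \frac{\sqrt{4 + 2 P}}{2} + 38}{P + 41} + \left(6 + P\right)} = \sqrt{\frac{38 - \frac{\sqrt{4 + 2 P}}{2}}{41 + P} + \left(6 + P\right)} = \sqrt{6 + P + \frac{38 - \frac{\sqrt{4 + 2 P}}{2}}{41 + P}}$)
$42600 + V{\left(178 \right)} = 42600 + \frac{\sqrt{2} \sqrt{\frac{76 - \sqrt{2} \sqrt{2 + 178} + 2 \left(6 + 178\right) \left(41 + 178\right)}{41 + 178}}}{2} = 42600 + \frac{\sqrt{2} \sqrt{\frac{76 - \sqrt{2} \sqrt{180} + 2 \cdot 184 \cdot 219}{219}}}{2} = 42600 + \frac{\sqrt{2} \sqrt{\frac{76 - \sqrt{2} \cdot 6 \sqrt{5} + 80592}{219}}}{2} = 42600 + \frac{\sqrt{2} \sqrt{\frac{76 - 6 \sqrt{10} + 80592}{219}}}{2} = 42600 + \frac{\sqrt{2} \sqrt{\frac{80668 - 6 \sqrt{10}}{219}}}{2} = 42600 + \frac{\sqrt{2} \sqrt{\frac{80668}{219} - \frac{2 \sqrt{10}}{73}}}{2}$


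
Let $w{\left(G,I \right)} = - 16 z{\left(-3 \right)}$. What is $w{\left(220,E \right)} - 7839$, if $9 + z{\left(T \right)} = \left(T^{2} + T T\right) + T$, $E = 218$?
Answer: $-7935$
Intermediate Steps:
$z{\left(T \right)} = -9 + T + 2 T^{2}$ ($z{\left(T \right)} = -9 + \left(\left(T^{2} + T T\right) + T\right) = -9 + \left(\left(T^{2} + T^{2}\right) + T\right) = -9 + \left(2 T^{2} + T\right) = -9 + \left(T + 2 T^{2}\right) = -9 + T + 2 T^{2}$)
$w{\left(G,I \right)} = -96$ ($w{\left(G,I \right)} = - 16 \left(-9 - 3 + 2 \left(-3\right)^{2}\right) = - 16 \left(-9 - 3 + 2 \cdot 9\right) = - 16 \left(-9 - 3 + 18\right) = \left(-16\right) 6 = -96$)
$w{\left(220,E \right)} - 7839 = -96 - 7839 = -7935$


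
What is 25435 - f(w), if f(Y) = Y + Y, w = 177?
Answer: 25081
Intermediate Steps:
f(Y) = 2*Y
25435 - f(w) = 25435 - 2*177 = 25435 - 1*354 = 25435 - 354 = 25081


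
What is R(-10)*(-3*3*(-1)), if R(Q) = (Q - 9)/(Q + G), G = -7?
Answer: 171/17 ≈ 10.059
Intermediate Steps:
R(Q) = (-9 + Q)/(-7 + Q) (R(Q) = (Q - 9)/(Q - 7) = (-9 + Q)/(-7 + Q))
R(-10)*(-3*3*(-1)) = ((-9 - 10)/(-7 - 10))*(-3*3*(-1)) = (-19/(-17))*(-9*(-1)) = -1/17*(-19)*9 = (19/17)*9 = 171/17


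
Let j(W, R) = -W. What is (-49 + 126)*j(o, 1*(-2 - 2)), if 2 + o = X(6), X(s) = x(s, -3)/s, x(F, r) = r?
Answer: 385/2 ≈ 192.50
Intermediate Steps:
X(s) = -3/s
o = -5/2 (o = -2 - 3/6 = -2 - 3*1/6 = -2 - 1/2 = -5/2 ≈ -2.5000)
(-49 + 126)*j(o, 1*(-2 - 2)) = (-49 + 126)*(-1*(-5/2)) = 77*(5/2) = 385/2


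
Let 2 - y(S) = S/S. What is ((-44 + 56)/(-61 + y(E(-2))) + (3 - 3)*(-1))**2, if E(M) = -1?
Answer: 1/25 ≈ 0.040000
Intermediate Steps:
y(S) = 1 (y(S) = 2 - S/S = 2 - 1*1 = 2 - 1 = 1)
((-44 + 56)/(-61 + y(E(-2))) + (3 - 3)*(-1))**2 = ((-44 + 56)/(-61 + 1) + (3 - 3)*(-1))**2 = (12/(-60) + 0*(-1))**2 = (12*(-1/60) + 0)**2 = (-1/5 + 0)**2 = (-1/5)**2 = 1/25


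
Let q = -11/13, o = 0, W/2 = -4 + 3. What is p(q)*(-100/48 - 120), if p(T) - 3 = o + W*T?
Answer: -89365/156 ≈ -572.85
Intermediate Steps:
W = -2 (W = 2*(-4 + 3) = 2*(-1) = -2)
q = -11/13 (q = -11*1/13 = -11/13 ≈ -0.84615)
p(T) = 3 - 2*T (p(T) = 3 + (0 - 2*T) = 3 - 2*T)
p(q)*(-100/48 - 120) = (3 - 2*(-11/13))*(-100/48 - 120) = (3 + 22/13)*(-100*1/48 - 120) = 61*(-25/12 - 120)/13 = (61/13)*(-1465/12) = -89365/156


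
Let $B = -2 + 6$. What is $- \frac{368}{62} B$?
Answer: $- \frac{736}{31} \approx -23.742$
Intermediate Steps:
$B = 4$
$- \frac{368}{62} B = - \frac{368}{62} \cdot 4 = \left(-368\right) \frac{1}{62} \cdot 4 = \left(- \frac{184}{31}\right) 4 = - \frac{736}{31}$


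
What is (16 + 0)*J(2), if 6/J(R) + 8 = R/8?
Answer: -384/31 ≈ -12.387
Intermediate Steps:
J(R) = 6/(-8 + R/8)
(16 + 0)*J(2) = (16 + 0)*(48/(-64 + 2)) = 16*(48/(-62)) = 16*(48*(-1/62)) = 16*(-24/31) = -384/31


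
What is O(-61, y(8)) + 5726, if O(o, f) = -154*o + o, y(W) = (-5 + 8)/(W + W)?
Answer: 15059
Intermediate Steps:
y(W) = 3/(2*W) (y(W) = 3/((2*W)) = 3*(1/(2*W)) = 3/(2*W))
O(o, f) = -153*o
O(-61, y(8)) + 5726 = -153*(-61) + 5726 = 9333 + 5726 = 15059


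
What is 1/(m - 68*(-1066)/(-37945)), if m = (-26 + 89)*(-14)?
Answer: -37945/33539978 ≈ -0.0011313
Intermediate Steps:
m = -882 (m = 63*(-14) = -882)
1/(m - 68*(-1066)/(-37945)) = 1/(-882 - 68*(-1066)/(-37945)) = 1/(-882 + 72488*(-1/37945)) = 1/(-882 - 72488/37945) = 1/(-33539978/37945) = -37945/33539978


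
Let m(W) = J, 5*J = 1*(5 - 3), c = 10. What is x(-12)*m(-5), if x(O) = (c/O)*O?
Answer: 4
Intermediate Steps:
x(O) = 10 (x(O) = (10/O)*O = 10)
J = ⅖ (J = (1*(5 - 3))/5 = (1*2)/5 = (⅕)*2 = ⅖ ≈ 0.40000)
m(W) = ⅖
x(-12)*m(-5) = 10*(⅖) = 4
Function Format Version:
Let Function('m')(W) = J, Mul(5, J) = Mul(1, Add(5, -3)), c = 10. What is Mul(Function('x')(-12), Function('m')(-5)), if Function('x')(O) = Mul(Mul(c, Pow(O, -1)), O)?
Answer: 4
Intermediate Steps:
Function('x')(O) = 10 (Function('x')(O) = Mul(Mul(10, Pow(O, -1)), O) = 10)
J = Rational(2, 5) (J = Mul(Rational(1, 5), Mul(1, Add(5, -3))) = Mul(Rational(1, 5), Mul(1, 2)) = Mul(Rational(1, 5), 2) = Rational(2, 5) ≈ 0.40000)
Function('m')(W) = Rational(2, 5)
Mul(Function('x')(-12), Function('m')(-5)) = Mul(10, Rational(2, 5)) = 4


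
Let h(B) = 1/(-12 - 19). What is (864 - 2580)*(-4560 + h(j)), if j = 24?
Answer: 242575476/31 ≈ 7.8250e+6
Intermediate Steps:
h(B) = -1/31 (h(B) = 1/(-31) = -1/31)
(864 - 2580)*(-4560 + h(j)) = (864 - 2580)*(-4560 - 1/31) = -1716*(-141361/31) = 242575476/31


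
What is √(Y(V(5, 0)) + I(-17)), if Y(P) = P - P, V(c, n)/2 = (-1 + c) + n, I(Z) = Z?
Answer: I*√17 ≈ 4.1231*I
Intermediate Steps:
V(c, n) = -2 + 2*c + 2*n (V(c, n) = 2*((-1 + c) + n) = 2*(-1 + c + n) = -2 + 2*c + 2*n)
Y(P) = 0
√(Y(V(5, 0)) + I(-17)) = √(0 - 17) = √(-17) = I*√17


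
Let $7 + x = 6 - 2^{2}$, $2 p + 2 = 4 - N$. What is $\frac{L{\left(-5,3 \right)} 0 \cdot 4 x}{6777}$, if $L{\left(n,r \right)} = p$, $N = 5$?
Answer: $0$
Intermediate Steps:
$p = - \frac{3}{2}$ ($p = -1 + \frac{4 - 5}{2} = -1 + \frac{1}{2} \left(-1\right) = -1 - \frac{1}{2} = - \frac{3}{2} \approx -1.5$)
$x = -5$ ($x = -7 + \left(6 - 2^{2}\right) = -7 + \left(6 - 4\right) = -7 + 2 = -5$)
$L{\left(n,r \right)} = - \frac{3}{2}$
$\frac{L{\left(-5,3 \right)} 0 \cdot 4 x}{6777} = \frac{\left(- \frac{3}{2}\right) 0 \cdot 4 \left(-5\right)}{6777} = 0 \cdot 4 \left(-5\right) \frac{1}{6777} = 0 \left(-5\right) \frac{1}{6777} = 0 \cdot \frac{1}{6777} = 0$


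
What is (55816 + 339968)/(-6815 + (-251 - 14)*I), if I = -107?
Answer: 32982/1795 ≈ 18.374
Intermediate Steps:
(55816 + 339968)/(-6815 + (-251 - 14)*I) = (55816 + 339968)/(-6815 + (-251 - 14)*(-107)) = 395784/(-6815 - 265*(-107)) = 395784/(-6815 + 28355) = 395784/21540 = 395784*(1/21540) = 32982/1795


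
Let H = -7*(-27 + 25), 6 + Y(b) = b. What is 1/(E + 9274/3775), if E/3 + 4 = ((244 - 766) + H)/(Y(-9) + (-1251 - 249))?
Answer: -381275/3255086 ≈ -0.11713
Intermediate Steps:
Y(b) = -6 + b
H = 14 (H = -7*(-2) = 14)
E = -5552/505 (E = -12 + 3*(((244 - 766) + 14)/((-6 - 9) + (-1251 - 249))) = -12 + 3*((-522 + 14)/(-15 - 1500)) = -12 + 3*(-508/(-1515)) = -12 + 3*(-508*(-1/1515)) = -12 + 3*(508/1515) = -12 + 508/505 = -5552/505 ≈ -10.994)
1/(E + 9274/3775) = 1/(-5552/505 + 9274/3775) = 1/(-3255086/381275) = -381275/3255086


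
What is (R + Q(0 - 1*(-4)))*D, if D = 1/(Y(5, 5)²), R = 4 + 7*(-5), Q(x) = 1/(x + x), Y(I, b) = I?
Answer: -247/200 ≈ -1.2350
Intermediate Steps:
Q(x) = 1/(2*x)
R = -31 (R = 4 - 35 = -31)
D = 1/25 (D = 1/(5²) = 1/25 ≈ 0.040000)
(R + Q(0 - 1*(-4)))*D = (-31 + 1/(2*(0 - 1*(-4))))*(1/25) = (-31 + 1/(2*(0 + 4)))*(1/25) = (-31 + (½)/4)*(1/25) = (-31 + (½)*(¼))*(1/25) = (-31 + ⅛)*(1/25) = -247/8*1/25 = -247/200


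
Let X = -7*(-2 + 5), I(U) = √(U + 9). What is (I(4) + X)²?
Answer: (21 - √13)² ≈ 302.57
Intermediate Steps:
I(U) = √(9 + U)
X = -21 (X = -7*3 = -21)
(I(4) + X)² = (√(9 + 4) - 21)² = (√13 - 21)² = (-21 + √13)²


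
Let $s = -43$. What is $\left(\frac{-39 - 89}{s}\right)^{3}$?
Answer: $\frac{2097152}{79507} \approx 26.377$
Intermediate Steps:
$\left(\frac{-39 - 89}{s}\right)^{3} = \left(\frac{-39 - 89}{-43}\right)^{3} = \left(\left(-39 - 89\right) \left(- \frac{1}{43}\right)\right)^{3} = \left(\left(-128\right) \left(- \frac{1}{43}\right)\right)^{3} = \left(\frac{128}{43}\right)^{3} = \frac{2097152}{79507}$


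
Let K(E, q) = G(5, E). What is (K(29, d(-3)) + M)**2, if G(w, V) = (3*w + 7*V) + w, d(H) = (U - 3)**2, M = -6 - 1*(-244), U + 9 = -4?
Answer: 212521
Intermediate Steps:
U = -13 (U = -9 - 4 = -13)
M = 238 (M = -6 + 244 = 238)
d(H) = 256 (d(H) = (-13 - 3)**2 = (-16)**2 = 256)
G(w, V) = 4*w + 7*V
K(E, q) = 20 + 7*E (K(E, q) = 4*5 + 7*E = 20 + 7*E)
(K(29, d(-3)) + M)**2 = ((20 + 7*29) + 238)**2 = ((20 + 203) + 238)**2 = (223 + 238)**2 = 461**2 = 212521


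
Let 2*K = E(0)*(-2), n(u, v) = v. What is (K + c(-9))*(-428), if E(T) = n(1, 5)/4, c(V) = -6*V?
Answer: -22577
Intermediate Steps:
E(T) = 5/4
K = -5/4 (K = ((5/4)*(-2))/2 = (½)*(-5/2) = -5/4 ≈ -1.2500)
(K + c(-9))*(-428) = (-5/4 - 6*(-9))*(-428) = (-5/4 + 54)*(-428) = (211/4)*(-428) = -22577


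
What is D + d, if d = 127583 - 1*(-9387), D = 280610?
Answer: 417580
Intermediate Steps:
d = 136970 (d = 127583 + 9387 = 136970)
D + d = 280610 + 136970 = 417580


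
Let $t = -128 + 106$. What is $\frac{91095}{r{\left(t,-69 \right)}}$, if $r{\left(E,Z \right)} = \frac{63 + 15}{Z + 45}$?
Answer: $- \frac{364380}{13} \approx -28029.0$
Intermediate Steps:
$t = -22$
$r{\left(E,Z \right)} = \frac{78}{45 + Z}$
$\frac{91095}{r{\left(t,-69 \right)}} = \frac{91095}{78 \frac{1}{45 - 69}} = \frac{91095}{78 \frac{1}{-24}} = \frac{91095}{78 \left(- \frac{1}{24}\right)} = \frac{91095}{- \frac{13}{4}} = 91095 \left(- \frac{4}{13}\right) = - \frac{364380}{13}$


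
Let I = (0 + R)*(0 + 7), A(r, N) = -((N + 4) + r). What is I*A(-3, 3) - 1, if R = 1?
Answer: -29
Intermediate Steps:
A(r, N) = -4 - N - r (A(r, N) = -((4 + N) + r) = -(4 + N + r) = -4 - N - r)
I = 7 (I = (0 + 1)*(0 + 7) = 1*7 = 7)
I*A(-3, 3) - 1 = 7*(-4 - 1*3 - 1*(-3)) - 1 = 7*(-4 - 3 + 3) - 1 = 7*(-4) - 1 = -28 - 1 = -29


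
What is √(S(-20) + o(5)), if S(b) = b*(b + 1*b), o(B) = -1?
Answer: √799 ≈ 28.267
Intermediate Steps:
S(b) = 2*b² (S(b) = b*(b + b) = b*(2*b) = 2*b²)
√(S(-20) + o(5)) = √(2*(-20)² - 1) = √(2*400 - 1) = √(800 - 1) = √799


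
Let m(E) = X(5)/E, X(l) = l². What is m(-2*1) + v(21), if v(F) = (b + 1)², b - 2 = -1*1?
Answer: -17/2 ≈ -8.5000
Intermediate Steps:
b = 1 (b = 2 - 1*1 = 2 - 1 = 1)
v(F) = 4 (v(F) = (1 + 1)² = 2² = 4)
m(E) = 25/E (m(E) = 5²/E = 25/E)
m(-2*1) + v(21) = 25/((-2*1)) + 4 = 25/(-2) + 4 = 25*(-½) + 4 = -25/2 + 4 = -17/2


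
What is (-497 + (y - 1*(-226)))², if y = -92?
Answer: 131769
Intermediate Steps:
(-497 + (y - 1*(-226)))² = (-497 + (-92 - 1*(-226)))² = (-497 + (-92 + 226))² = (-497 + 134)² = (-363)² = 131769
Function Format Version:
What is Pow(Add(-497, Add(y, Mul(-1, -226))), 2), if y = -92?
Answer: 131769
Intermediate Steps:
Pow(Add(-497, Add(y, Mul(-1, -226))), 2) = Pow(Add(-497, Add(-92, Mul(-1, -226))), 2) = Pow(Add(-497, Add(-92, 226)), 2) = Pow(Add(-497, 134), 2) = Pow(-363, 2) = 131769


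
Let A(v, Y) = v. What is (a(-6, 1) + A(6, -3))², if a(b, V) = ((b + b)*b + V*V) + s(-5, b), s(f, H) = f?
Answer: 5476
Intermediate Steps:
a(b, V) = -5 + V² + 2*b² (a(b, V) = ((b + b)*b + V*V) - 5 = ((2*b)*b + V²) - 5 = (2*b² + V²) - 5 = (V² + 2*b²) - 5 = -5 + V² + 2*b²)
(a(-6, 1) + A(6, -3))² = ((-5 + 1² + 2*(-6)²) + 6)² = ((-5 + 1 + 2*36) + 6)² = ((-5 + 1 + 72) + 6)² = (68 + 6)² = 74² = 5476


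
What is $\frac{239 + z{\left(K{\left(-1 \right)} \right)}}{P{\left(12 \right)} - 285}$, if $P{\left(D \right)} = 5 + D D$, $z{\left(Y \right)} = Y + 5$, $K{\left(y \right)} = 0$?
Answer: $- \frac{61}{34} \approx -1.7941$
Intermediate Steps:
$z{\left(Y \right)} = 5 + Y$
$P{\left(D \right)} = 5 + D^{2}$
$\frac{239 + z{\left(K{\left(-1 \right)} \right)}}{P{\left(12 \right)} - 285} = \frac{239 + \left(5 + 0\right)}{\left(5 + 12^{2}\right) - 285} = \frac{239 + 5}{\left(5 + 144\right) - 285} = \frac{244}{149 - 285} = \frac{244}{-136} = 244 \left(- \frac{1}{136}\right) = - \frac{61}{34}$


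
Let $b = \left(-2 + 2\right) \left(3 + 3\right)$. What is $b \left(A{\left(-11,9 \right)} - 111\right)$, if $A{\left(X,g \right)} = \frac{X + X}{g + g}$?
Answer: $0$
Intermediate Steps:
$A{\left(X,g \right)} = \frac{X}{g}$ ($A{\left(X,g \right)} = \frac{2 X}{2 g} = 2 X \frac{1}{2 g} = \frac{X}{g}$)
$b = 0$ ($b = 0 \cdot 6 = 0$)
$b \left(A{\left(-11,9 \right)} - 111\right) = 0 \left(- \frac{11}{9} - 111\right) = 0 \left(- \frac{1010}{9}\right) = 0$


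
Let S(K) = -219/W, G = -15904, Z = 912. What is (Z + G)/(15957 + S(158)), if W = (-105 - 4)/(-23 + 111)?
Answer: -1634128/1758585 ≈ -0.92923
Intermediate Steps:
W = -109/88 ≈ -1.2386
S(K) = 19272/109 (S(K) = -219/(-109/88) = -219*(-88/109) = 19272/109)
(Z + G)/(15957 + S(158)) = (912 - 15904)/(15957 + 19272/109) = -14992/1758585/109 = -14992*109/1758585 = -1634128/1758585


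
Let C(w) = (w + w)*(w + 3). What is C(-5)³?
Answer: 8000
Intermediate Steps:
C(w) = 2*w*(3 + w) (C(w) = (2*w)*(3 + w) = 2*w*(3 + w))
C(-5)³ = (2*(-5)*(3 - 5))³ = (2*(-5)*(-2))³ = 20³ = 8000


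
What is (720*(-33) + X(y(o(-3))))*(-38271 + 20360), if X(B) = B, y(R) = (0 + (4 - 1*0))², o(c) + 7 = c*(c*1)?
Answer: 425278784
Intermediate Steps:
o(c) = -7 + c² (o(c) = -7 + c*(c*1) = -7 + c*c = -7 + c²)
y(R) = 16 (y(R) = (0 + (4 + 0))² = (0 + 4)² = 4² = 16)
(720*(-33) + X(y(o(-3))))*(-38271 + 20360) = (720*(-33) + 16)*(-38271 + 20360) = (-23760 + 16)*(-17911) = -23744*(-17911) = 425278784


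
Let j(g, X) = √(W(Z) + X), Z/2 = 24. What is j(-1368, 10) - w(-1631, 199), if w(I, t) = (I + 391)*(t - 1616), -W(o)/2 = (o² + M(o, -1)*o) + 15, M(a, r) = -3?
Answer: -1757080 + 2*I*√1085 ≈ -1.7571e+6 + 65.879*I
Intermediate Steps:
Z = 48 (Z = 2*24 = 48)
W(o) = -30 - 2*o² + 6*o (W(o) = -2*((o² - 3*o) + 15) = -2*(15 + o² - 3*o) = -30 - 2*o² + 6*o)
j(g, X) = √(-4350 + X) (j(g, X) = √((-30 - 2*48² + 6*48) + X) = √((-30 - 2*2304 + 288) + X) = √((-30 - 4608 + 288) + X) = √(-4350 + X))
w(I, t) = (-1616 + t)*(391 + I) (w(I, t) = (391 + I)*(-1616 + t) = (-1616 + t)*(391 + I))
j(-1368, 10) - w(-1631, 199) = √(-4350 + 10) - (-631856 - 1616*(-1631) + 391*199 - 1631*199) = √(-4340) - (-631856 + 2635696 + 77809 - 324569) = 2*I*√1085 - 1*1757080 = 2*I*√1085 - 1757080 = -1757080 + 2*I*√1085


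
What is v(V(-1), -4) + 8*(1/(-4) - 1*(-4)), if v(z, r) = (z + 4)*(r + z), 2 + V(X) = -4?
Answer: 50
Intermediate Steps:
V(X) = -6 (V(X) = -2 - 4 = -6)
v(z, r) = (4 + z)*(r + z)
v(V(-1), -4) + 8*(1/(-4) - 1*(-4)) = ((-6)² + 4*(-4) + 4*(-6) - 4*(-6)) + 8*(1/(-4) - 1*(-4)) = (36 - 16 - 24 + 24) + 8*(-¼ + 4) = 20 + 8*(15/4) = 20 + 30 = 50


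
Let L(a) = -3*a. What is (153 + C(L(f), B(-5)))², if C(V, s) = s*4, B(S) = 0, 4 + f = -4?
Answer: 23409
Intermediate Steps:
f = -8 (f = -4 - 4 = -8)
C(V, s) = 4*s
(153 + C(L(f), B(-5)))² = (153 + 4*0)² = (153 + 0)² = 153² = 23409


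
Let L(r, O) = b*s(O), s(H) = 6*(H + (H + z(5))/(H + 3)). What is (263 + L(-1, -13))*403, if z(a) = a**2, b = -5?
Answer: 277667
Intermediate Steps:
s(H) = 6*H + 6*(25 + H)/(3 + H) (s(H) = 6*(H + (H + 5**2)/(H + 3)) = 6*(H + (H + 25)/(3 + H)) = 6*(H + (25 + H)/(3 + H)) = 6*H + 6*(25 + H)/(3 + H))
L(r, O) = -30*(25 + O**2 + 4*O)/(3 + O)
(263 + L(-1, -13))*403 = (263 + 30*(-25 - 1*(-13)**2 - 4*(-13))/(3 - 13))*403 = (263 + 30*(-25 - 1*169 + 52)/(-10))*403 = (263 + 30*(-1/10)*(-25 - 169 + 52))*403 = (263 + 30*(-1/10)*(-142))*403 = (263 + 426)*403 = 689*403 = 277667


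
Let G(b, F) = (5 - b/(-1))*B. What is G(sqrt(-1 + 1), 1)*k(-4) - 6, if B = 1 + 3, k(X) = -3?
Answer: -66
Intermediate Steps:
B = 4
G(b, F) = 20 + 4*b (G(b, F) = (5 - b/(-1))*4 = (5 - b*(-1))*4 = (5 - (-1)*b)*4 = (5 + b)*4 = 20 + 4*b)
G(sqrt(-1 + 1), 1)*k(-4) - 6 = (20 + 4*sqrt(-1 + 1))*(-3) - 6 = (20 + 4*sqrt(0))*(-3) - 6 = (20 + 4*0)*(-3) - 6 = (20 + 0)*(-3) - 6 = 20*(-3) - 6 = -60 - 6 = -66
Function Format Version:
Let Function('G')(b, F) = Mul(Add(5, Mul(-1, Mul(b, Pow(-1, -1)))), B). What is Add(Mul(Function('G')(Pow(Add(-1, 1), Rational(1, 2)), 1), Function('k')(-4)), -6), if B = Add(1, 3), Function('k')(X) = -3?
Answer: -66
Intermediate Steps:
B = 4
Function('G')(b, F) = Add(20, Mul(4, b)) (Function('G')(b, F) = Mul(Add(5, Mul(-1, Mul(b, Pow(-1, -1)))), 4) = Mul(Add(5, Mul(-1, Mul(b, -1))), 4) = Mul(Add(5, Mul(-1, Mul(-1, b))), 4) = Mul(Add(5, b), 4) = Add(20, Mul(4, b)))
Add(Mul(Function('G')(Pow(Add(-1, 1), Rational(1, 2)), 1), Function('k')(-4)), -6) = Add(Mul(Add(20, Mul(4, Pow(Add(-1, 1), Rational(1, 2)))), -3), -6) = Add(Mul(Add(20, Mul(4, Pow(0, Rational(1, 2)))), -3), -6) = Add(Mul(Add(20, Mul(4, 0)), -3), -6) = Add(Mul(Add(20, 0), -3), -6) = Add(Mul(20, -3), -6) = Add(-60, -6) = -66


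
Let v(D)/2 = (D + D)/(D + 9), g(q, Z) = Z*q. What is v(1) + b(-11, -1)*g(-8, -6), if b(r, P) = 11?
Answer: 2642/5 ≈ 528.40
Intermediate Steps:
v(D) = 4*D/(9 + D) (v(D) = 2*((D + D)/(D + 9)) = 2*((2*D)/(9 + D)) = 2*(2*D/(9 + D)) = 4*D/(9 + D))
v(1) + b(-11, -1)*g(-8, -6) = 4*1/(9 + 1) + 11*(-6*(-8)) = 4*1/10 + 11*48 = 4*1*(⅒) + 528 = ⅖ + 528 = 2642/5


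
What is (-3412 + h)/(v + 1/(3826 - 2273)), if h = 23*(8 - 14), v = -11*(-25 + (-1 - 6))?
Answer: -5513150/546657 ≈ -10.085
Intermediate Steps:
v = 352 (v = -11*(-25 - 7) = -11*(-32) = 352)
h = -138 (h = 23*(-6) = -138)
(-3412 + h)/(v + 1/(3826 - 2273)) = (-3412 - 138)/(352 + 1/(3826 - 2273)) = -3550/(352 + 1/1553) = -3550/546657/1553 = -3550*1553/546657 = -5513150/546657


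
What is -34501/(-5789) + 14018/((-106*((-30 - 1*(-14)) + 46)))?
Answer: 14281489/9204510 ≈ 1.5516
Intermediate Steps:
-34501/(-5789) + 14018/((-106*((-30 - 1*(-14)) + 46))) = -34501*(-1/5789) + 14018/((-106*((-30 + 14) + 46))) = 34501/5789 + 14018/((-106*(-16 + 46))) = 34501/5789 + 14018/((-106*30)) = 34501/5789 + 14018/(-3180) = 34501/5789 + 14018*(-1/3180) = 34501/5789 - 7009/1590 = 14281489/9204510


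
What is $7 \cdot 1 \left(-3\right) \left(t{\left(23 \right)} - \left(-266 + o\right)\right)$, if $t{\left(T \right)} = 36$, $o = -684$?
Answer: $-20706$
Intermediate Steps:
$7 \cdot 1 \left(-3\right) \left(t{\left(23 \right)} - \left(-266 + o\right)\right) = 7 \cdot 1 \left(-3\right) \left(36 + \left(266 - -684\right)\right) = 7 \left(-3\right) \left(36 + \left(266 + 684\right)\right) = - 21 \left(36 + 950\right) = \left(-21\right) 986 = -20706$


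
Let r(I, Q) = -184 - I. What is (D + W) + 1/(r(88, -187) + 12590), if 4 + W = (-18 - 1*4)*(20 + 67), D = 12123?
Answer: 125705191/12318 ≈ 10205.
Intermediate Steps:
W = -1918 (W = -4 + (-18 - 1*4)*(20 + 67) = -4 + (-18 - 4)*87 = -4 - 22*87 = -4 - 1914 = -1918)
(D + W) + 1/(r(88, -187) + 12590) = (12123 - 1918) + 1/((-184 - 1*88) + 12590) = 10205 + 1/((-184 - 88) + 12590) = 10205 + 1/(-272 + 12590) = 10205 + 1/12318 = 125705191/12318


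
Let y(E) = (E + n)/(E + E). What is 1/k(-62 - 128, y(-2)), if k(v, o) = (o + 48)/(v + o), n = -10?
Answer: -11/3 ≈ -3.6667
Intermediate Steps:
y(E) = (-10 + E)/(2*E) (y(E) = (E - 10)/(E + E) = (-10 + E)/((2*E)) = (-10 + E)*(1/(2*E)) = (-10 + E)/(2*E))
k(v, o) = (48 + o)/(o + v)
1/k(-62 - 128, y(-2)) = 1/((48 + (½)*(-10 - 2)/(-2))/((½)*(-10 - 2)/(-2) + (-62 - 128))) = 1/((48 + (½)*(-½)*(-12))/((½)*(-½)*(-12) - 190)) = 1/((48 + 3)/(3 - 190)) = 1/(51/(-187)) = 1/(-1/187*51) = 1/(-3/11) = -11/3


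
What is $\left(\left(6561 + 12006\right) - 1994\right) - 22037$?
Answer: $-5464$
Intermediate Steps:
$\left(\left(6561 + 12006\right) - 1994\right) - 22037 = \left(18567 - 1994\right) - 22037 = 16573 - 22037 = -5464$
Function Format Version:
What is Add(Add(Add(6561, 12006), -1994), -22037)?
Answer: -5464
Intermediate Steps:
Add(Add(Add(6561, 12006), -1994), -22037) = Add(Add(18567, -1994), -22037) = Add(16573, -22037) = -5464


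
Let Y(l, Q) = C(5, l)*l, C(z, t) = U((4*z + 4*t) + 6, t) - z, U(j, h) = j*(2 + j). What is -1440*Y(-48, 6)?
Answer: 1881377280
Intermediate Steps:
C(z, t) = -z + (6 + 4*t + 4*z)*(8 + 4*t + 4*z) (C(z, t) = ((4*z + 4*t) + 6)*(2 + ((4*z + 4*t) + 6)) - z = ((4*t + 4*z) + 6)*(2 + ((4*t + 4*z) + 6)) - z = (6 + 4*t + 4*z)*(2 + (6 + 4*t + 4*z)) - z = (6 + 4*t + 4*z)*(8 + 4*t + 4*z) - z = -z + (6 + 4*t + 4*z)*(8 + 4*t + 4*z))
Y(l, Q) = l*(-5 + 8*(7 + l)*(13 + 2*l)) (Y(l, Q) = (-1*5 + 8*(2 + l + 5)*(3 + 2*l + 2*5))*l = (-5 + 8*(7 + l)*(3 + 2*l + 10))*l = (-5 + 8*(7 + l)*(13 + 2*l))*l = l*(-5 + 8*(7 + l)*(13 + 2*l)))
-1440*Y(-48, 6) = -(-69120)*(723 + 16*(-48)² + 216*(-48)) = -(-69120)*(723 + 16*2304 - 10368) = -(-69120)*(723 + 36864 - 10368) = -(-69120)*27219 = -1440*(-1306512) = 1881377280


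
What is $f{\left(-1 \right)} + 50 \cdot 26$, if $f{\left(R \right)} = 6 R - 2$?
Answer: $1292$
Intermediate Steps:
$f{\left(R \right)} = -2 + 6 R$
$f{\left(-1 \right)} + 50 \cdot 26 = \left(-2 + 6 \left(-1\right)\right) + 50 \cdot 26 = \left(-2 - 6\right) + 1300 = -8 + 1300 = 1292$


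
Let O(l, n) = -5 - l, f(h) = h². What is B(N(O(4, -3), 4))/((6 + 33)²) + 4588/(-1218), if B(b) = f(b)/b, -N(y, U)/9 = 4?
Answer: -390122/102921 ≈ -3.7905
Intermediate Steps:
N(y, U) = -36 (N(y, U) = -9*4 = -36)
B(b) = b (B(b) = b²/b = b)
B(N(O(4, -3), 4))/((6 + 33)²) + 4588/(-1218) = -36/(6 + 33)² + 4588/(-1218) = -36/(39²) + 4588*(-1/1218) = -36/1521 - 2294/609 = -36*1/1521 - 2294/609 = -4/169 - 2294/609 = -390122/102921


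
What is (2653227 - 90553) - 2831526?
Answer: -268852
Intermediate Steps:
(2653227 - 90553) - 2831526 = 2562674 - 2831526 = -268852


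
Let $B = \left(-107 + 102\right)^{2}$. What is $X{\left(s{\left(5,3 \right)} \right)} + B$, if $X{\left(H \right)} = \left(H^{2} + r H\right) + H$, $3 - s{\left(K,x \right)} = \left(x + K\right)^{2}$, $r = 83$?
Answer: $-1378$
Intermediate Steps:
$s{\left(K,x \right)} = 3 - \left(K + x\right)^{2}$ ($s{\left(K,x \right)} = 3 - \left(x + K\right)^{2} = 3 - \left(K + x\right)^{2}$)
$X{\left(H \right)} = H^{2} + 84 H$ ($X{\left(H \right)} = \left(H^{2} + 83 H\right) + H = H^{2} + 84 H$)
$B = 25$ ($B = \left(-5\right)^{2} = 25$)
$X{\left(s{\left(5,3 \right)} \right)} + B = \left(3 - \left(5 + 3\right)^{2}\right) \left(84 + \left(3 - \left(5 + 3\right)^{2}\right)\right) + 25 = \left(3 - 8^{2}\right) \left(84 + \left(3 - 8^{2}\right)\right) + 25 = \left(3 - 64\right) \left(84 + \left(3 - 64\right)\right) + 25 = - 61 \left(84 - 61\right) + 25 = \left(-61\right) 23 + 25 = -1403 + 25 = -1378$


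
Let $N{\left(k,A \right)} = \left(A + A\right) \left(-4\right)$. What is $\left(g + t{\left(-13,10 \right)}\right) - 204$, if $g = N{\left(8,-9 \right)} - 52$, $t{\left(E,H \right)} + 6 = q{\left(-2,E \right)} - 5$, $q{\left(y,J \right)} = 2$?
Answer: $-193$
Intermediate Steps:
$N{\left(k,A \right)} = - 8 A$ ($N{\left(k,A \right)} = 2 A \left(-4\right) = - 8 A$)
$t{\left(E,H \right)} = -9$ ($t{\left(E,H \right)} = -6 + \left(2 - 5\right) = -6 - 3 = -9$)
$g = 20$ ($g = \left(-8\right) \left(-9\right) - 52 = 72 - 52 = 20$)
$\left(g + t{\left(-13,10 \right)}\right) - 204 = \left(20 - 9\right) - 204 = 11 - 204 = -193$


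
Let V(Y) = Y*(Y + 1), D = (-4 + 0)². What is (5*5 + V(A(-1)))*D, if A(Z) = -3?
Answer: 496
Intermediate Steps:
D = 16 (D = (-4)² = 16)
V(Y) = Y*(1 + Y)
(5*5 + V(A(-1)))*D = (5*5 - 3*(1 - 3))*16 = (25 - 3*(-2))*16 = (25 + 6)*16 = 31*16 = 496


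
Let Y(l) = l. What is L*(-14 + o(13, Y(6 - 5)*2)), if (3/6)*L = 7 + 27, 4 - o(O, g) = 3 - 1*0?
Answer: -884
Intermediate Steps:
o(O, g) = 1 (o(O, g) = 4 - (3 - 1*0) = 4 - (3 + 0) = 4 - 1*3 = 4 - 3 = 1)
L = 68 (L = 2*(7 + 27) = 2*34 = 68)
L*(-14 + o(13, Y(6 - 5)*2)) = 68*(-14 + 1) = 68*(-13) = -884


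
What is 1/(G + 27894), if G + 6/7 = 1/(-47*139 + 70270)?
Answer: 446159/12444776731 ≈ 3.5851e-5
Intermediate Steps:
G = -382415/446159 (G = -6/7 + 1/(-47*139 + 70270) = -6/7 + 1/(-6533 + 70270) = -6/7 + 1/63737 = -382415/446159 ≈ -0.85713)
1/(G + 27894) = 1/(-382415/446159 + 27894) = 1/(12444776731/446159) = 446159/12444776731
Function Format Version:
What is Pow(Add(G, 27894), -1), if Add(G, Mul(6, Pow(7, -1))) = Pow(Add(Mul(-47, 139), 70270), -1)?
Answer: Rational(446159, 12444776731) ≈ 3.5851e-5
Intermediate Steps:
G = Rational(-382415, 446159) (G = Add(Rational(-6, 7), Pow(Add(Mul(-47, 139), 70270), -1)) = Add(Rational(-6, 7), Pow(Add(-6533, 70270), -1)) = Add(Rational(-6, 7), Pow(63737, -1)) = Add(Rational(-6, 7), Rational(1, 63737)) = Rational(-382415, 446159) ≈ -0.85713)
Pow(Add(G, 27894), -1) = Pow(Add(Rational(-382415, 446159), 27894), -1) = Pow(Rational(12444776731, 446159), -1) = Rational(446159, 12444776731)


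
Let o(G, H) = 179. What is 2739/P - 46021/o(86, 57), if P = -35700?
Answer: -547813327/2130100 ≈ -257.18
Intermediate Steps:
2739/P - 46021/o(86, 57) = 2739/(-35700) - 46021/179 = 2739*(-1/35700) - 46021*1/179 = -913/11900 - 46021/179 = -547813327/2130100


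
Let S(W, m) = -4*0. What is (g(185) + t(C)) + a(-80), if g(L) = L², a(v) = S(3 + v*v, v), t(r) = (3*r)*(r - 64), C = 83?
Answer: 38956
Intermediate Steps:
S(W, m) = 0
t(r) = 3*r*(-64 + r) (t(r) = (3*r)*(-64 + r) = 3*r*(-64 + r))
a(v) = 0
(g(185) + t(C)) + a(-80) = (185² + 3*83*(-64 + 83)) + 0 = (34225 + 3*83*19) + 0 = (34225 + 4731) + 0 = 38956 + 0 = 38956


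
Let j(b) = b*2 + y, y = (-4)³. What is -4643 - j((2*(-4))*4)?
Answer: -4515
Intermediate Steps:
y = -64
j(b) = -64 + 2*b (j(b) = b*2 - 64 = 2*b - 64 = -64 + 2*b)
-4643 - j((2*(-4))*4) = -4643 - (-64 + 2*((2*(-4))*4)) = -4643 - (-64 + 2*(-8*4)) = -4643 - (-64 + 2*(-32)) = -4643 - (-64 - 64) = -4643 - 1*(-128) = -4643 + 128 = -4515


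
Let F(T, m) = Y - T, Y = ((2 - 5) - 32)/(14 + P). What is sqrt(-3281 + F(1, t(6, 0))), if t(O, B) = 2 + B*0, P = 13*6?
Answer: I*sqrt(6945517)/46 ≈ 57.292*I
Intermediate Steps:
P = 78
t(O, B) = 2 (t(O, B) = 2 + 0 = 2)
Y = -35/92 (Y = ((2 - 5) - 32)/(14 + 78) = (-3 - 32)/92 = -35*1/92 = -35/92 ≈ -0.38043)
F(T, m) = -35/92 - T
sqrt(-3281 + F(1, t(6, 0))) = sqrt(-3281 + (-35/92 - 1*1)) = sqrt(-3281 + (-35/92 - 1)) = sqrt(-3281 - 127/92) = sqrt(-301979/92) = I*sqrt(6945517)/46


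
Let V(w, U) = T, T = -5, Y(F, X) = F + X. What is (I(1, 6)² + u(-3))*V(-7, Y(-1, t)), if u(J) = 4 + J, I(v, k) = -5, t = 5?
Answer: -130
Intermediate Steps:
V(w, U) = -5
(I(1, 6)² + u(-3))*V(-7, Y(-1, t)) = ((-5)² + (4 - 3))*(-5) = (25 + 1)*(-5) = 26*(-5) = -130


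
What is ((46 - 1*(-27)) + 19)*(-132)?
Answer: -12144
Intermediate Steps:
((46 - 1*(-27)) + 19)*(-132) = ((46 + 27) + 19)*(-132) = (73 + 19)*(-132) = 92*(-132) = -12144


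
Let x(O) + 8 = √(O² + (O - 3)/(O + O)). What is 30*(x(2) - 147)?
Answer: -4650 + 15*√15 ≈ -4591.9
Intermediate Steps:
x(O) = -8 + √(O² + (-3 + O)/(2*O)) (x(O) = -8 + √(O² + (O - 3)/(O + O)) = -8 + √(O² + (-3 + O)/((2*O))) = -8 + √(O² + (-3 + O)*(1/(2*O))) = -8 + √(O² + (-3 + O)/(2*O)))
30*(x(2) - 147) = 30*((-8 + √2*√((-3 + 2 + 2*2³)/2)/2) - 147) = 30*((-8 + √2*√((-3 + 2 + 2*8)/2)/2) - 147) = 30*((-8 + √2*√((-3 + 2 + 16)/2)/2) - 147) = 30*((-8 + √2*√((½)*15)/2) - 147) = 30*((-8 + √2*√(15/2)/2) - 147) = 30*((-8 + √2*(√30/2)/2) - 147) = 30*((-8 + √15/2) - 147) = 30*(-155 + √15/2) = -4650 + 15*√15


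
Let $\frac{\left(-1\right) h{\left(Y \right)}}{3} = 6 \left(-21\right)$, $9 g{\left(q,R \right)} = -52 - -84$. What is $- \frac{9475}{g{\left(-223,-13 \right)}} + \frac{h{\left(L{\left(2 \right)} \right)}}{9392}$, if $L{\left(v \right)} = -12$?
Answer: $- \frac{50055669}{18784} \approx -2664.8$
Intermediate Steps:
$g{\left(q,R \right)} = \frac{32}{9}$ ($g{\left(q,R \right)} = \frac{-52 - -84}{9} = \frac{-52 + 84}{9} = \frac{1}{9} \cdot 32 = \frac{32}{9}$)
$h{\left(Y \right)} = 378$ ($h{\left(Y \right)} = - 3 \cdot 6 \left(-21\right) = \left(-3\right) \left(-126\right) = 378$)
$- \frac{9475}{g{\left(-223,-13 \right)}} + \frac{h{\left(L{\left(2 \right)} \right)}}{9392} = - \frac{9475}{\frac{32}{9}} + \frac{378}{9392} = \left(-9475\right) \frac{9}{32} + 378 \cdot \frac{1}{9392} = - \frac{85275}{32} + \frac{189}{4696} = - \frac{50055669}{18784}$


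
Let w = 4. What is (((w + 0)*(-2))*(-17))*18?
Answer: 2448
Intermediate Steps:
(((w + 0)*(-2))*(-17))*18 = (((4 + 0)*(-2))*(-17))*18 = ((4*(-2))*(-17))*18 = -8*(-17)*18 = 136*18 = 2448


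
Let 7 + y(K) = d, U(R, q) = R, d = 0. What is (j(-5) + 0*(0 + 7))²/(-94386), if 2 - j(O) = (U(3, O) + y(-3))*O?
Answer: -54/15731 ≈ -0.0034327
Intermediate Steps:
y(K) = -7 (y(K) = -7 + 0 = -7)
j(O) = 2 + 4*O (j(O) = 2 - (3 - 7)*O = 2 - (-4)*O = 2 + 4*O)
(j(-5) + 0*(0 + 7))²/(-94386) = ((2 + 4*(-5)) + 0*(0 + 7))²/(-94386) = ((2 - 20) + 0*7)²*(-1/94386) = (-18 + 0)²*(-1/94386) = (-18)²*(-1/94386) = 324*(-1/94386) = -54/15731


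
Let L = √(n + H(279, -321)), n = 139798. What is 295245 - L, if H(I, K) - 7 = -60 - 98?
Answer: 295245 - √139647 ≈ 2.9487e+5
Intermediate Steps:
H(I, K) = -151 (H(I, K) = 7 + (-60 - 98) = 7 - 158 = -151)
L = √139647 (L = √(139798 - 151) = √139647 ≈ 373.69)
295245 - L = 295245 - √139647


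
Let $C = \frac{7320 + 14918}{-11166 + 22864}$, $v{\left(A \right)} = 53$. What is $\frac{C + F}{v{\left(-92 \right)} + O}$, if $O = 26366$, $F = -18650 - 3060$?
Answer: $- \frac{4378299}{5328439} \approx -0.82168$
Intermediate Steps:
$F = -21710$ ($F = -18650 - 3060 = -21710$)
$C = \frac{11119}{5849}$ ($C = \frac{22238}{11698} = 22238 \cdot \frac{1}{11698} = \frac{11119}{5849} \approx 1.901$)
$\frac{C + F}{v{\left(-92 \right)} + O} = \frac{\frac{11119}{5849} - 21710}{53 + 26366} = - \frac{126970671}{5849 \cdot 26419} = \left(- \frac{126970671}{5849}\right) \frac{1}{26419} = - \frac{4378299}{5328439}$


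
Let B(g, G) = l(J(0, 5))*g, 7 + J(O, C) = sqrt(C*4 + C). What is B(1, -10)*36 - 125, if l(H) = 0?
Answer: -125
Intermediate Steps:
J(O, C) = -7 + sqrt(5)*sqrt(C) (J(O, C) = -7 + sqrt(C*4 + C) = -7 + sqrt(4*C + C) = -7 + sqrt(5*C) = -7 + sqrt(5)*sqrt(C))
B(g, G) = 0 (B(g, G) = 0*g = 0)
B(1, -10)*36 - 125 = 0*36 - 125 = 0 - 125 = -125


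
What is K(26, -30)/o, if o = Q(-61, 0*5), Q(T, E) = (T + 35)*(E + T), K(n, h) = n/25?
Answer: 1/1525 ≈ 0.00065574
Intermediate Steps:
K(n, h) = n/25 (K(n, h) = n*(1/25) = n/25)
Q(T, E) = (35 + T)*(E + T)
o = 1586 (o = (-61)² + 35*(0*5) + 35*(-61) + (0*5)*(-61) = 3721 + 35*0 - 2135 + 0*(-61) = 3721 + 0 - 2135 + 0 = 1586)
K(26, -30)/o = ((1/25)*26)/1586 = (26/25)*(1/1586) = 1/1525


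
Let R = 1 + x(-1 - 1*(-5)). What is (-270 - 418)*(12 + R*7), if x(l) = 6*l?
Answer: -128656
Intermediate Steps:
R = 25 (R = 1 + 6*(-1 - 1*(-5)) = 1 + 6*(-1 + 5) = 1 + 6*4 = 1 + 24 = 25)
(-270 - 418)*(12 + R*7) = (-270 - 418)*(12 + 25*7) = -688*(12 + 175) = -688*187 = -128656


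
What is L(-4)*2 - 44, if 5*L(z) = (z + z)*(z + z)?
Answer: -92/5 ≈ -18.400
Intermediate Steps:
L(z) = 4*z²/5 (L(z) = ((z + z)*(z + z))/5 = ((2*z)*(2*z))/5 = (4*z²)/5 = 4*z²/5)
L(-4)*2 - 44 = ((⅘)*(-4)²)*2 - 44 = ((⅘)*16)*2 - 44 = (64/5)*2 - 44 = 128/5 - 44 = -92/5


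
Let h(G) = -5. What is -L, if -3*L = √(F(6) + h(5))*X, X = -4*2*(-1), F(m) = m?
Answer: 8/3 ≈ 2.6667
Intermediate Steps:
X = 8 (X = -8*(-1) = 8)
L = -8/3 (L = -√(6 - 5)*8/3 = -√1*8/3 = -8/3 ≈ -2.6667)
-L = -1*(-8/3) = 8/3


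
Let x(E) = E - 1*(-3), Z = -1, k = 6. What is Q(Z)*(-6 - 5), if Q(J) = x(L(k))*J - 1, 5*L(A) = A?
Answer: 286/5 ≈ 57.200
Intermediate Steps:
L(A) = A/5
x(E) = 3 + E (x(E) = E + 3 = 3 + E)
Q(J) = -1 + 21*J/5 (Q(J) = (3 + (1/5)*6)*J - 1 = (3 + 6/5)*J - 1 = 21*J/5 - 1 = -1 + 21*J/5)
Q(Z)*(-6 - 5) = (-1 + (21/5)*(-1))*(-6 - 5) = (-1 - 21/5)*(-11) = -26/5*(-11) = 286/5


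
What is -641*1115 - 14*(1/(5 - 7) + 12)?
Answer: -714876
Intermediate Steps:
-641*1115 - 14*(1/(5 - 7) + 12) = -714715 - 14*(1/(-2) + 12) = -714715 - 14*(-½ + 12) = -714715 - 14*23/2 = -714715 - 161 = -714876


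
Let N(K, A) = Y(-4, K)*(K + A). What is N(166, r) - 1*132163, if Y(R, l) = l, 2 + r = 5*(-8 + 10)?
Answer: -103279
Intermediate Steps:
r = 8 (r = -2 + 5*(-8 + 10) = -2 + 5*2 = -2 + 10 = 8)
N(K, A) = K*(A + K) (N(K, A) = K*(K + A) = K*(A + K))
N(166, r) - 1*132163 = 166*(8 + 166) - 1*132163 = 166*174 - 132163 = 28884 - 132163 = -103279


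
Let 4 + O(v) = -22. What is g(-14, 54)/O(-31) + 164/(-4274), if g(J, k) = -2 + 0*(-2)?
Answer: 1071/27781 ≈ 0.038552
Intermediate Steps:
g(J, k) = -2 (g(J, k) = -2 + 0 = -2)
O(v) = -26 (O(v) = -4 - 22 = -26)
g(-14, 54)/O(-31) + 164/(-4274) = -2/(-26) + 164/(-4274) = -2*(-1/26) + 164*(-1/4274) = 1/13 - 82/2137 = 1071/27781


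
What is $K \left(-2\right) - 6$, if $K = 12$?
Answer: $-30$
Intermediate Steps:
$K \left(-2\right) - 6 = 12 \left(-2\right) - 6 = -24 - 6 = -30$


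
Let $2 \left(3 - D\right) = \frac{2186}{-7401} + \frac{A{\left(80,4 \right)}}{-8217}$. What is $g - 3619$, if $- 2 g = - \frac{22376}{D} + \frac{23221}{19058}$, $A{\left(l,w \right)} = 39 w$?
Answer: $- \frac{791617950057}{10424916580} \approx -75.935$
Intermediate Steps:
$D = \frac{7111130}{2252371}$ ($D = 3 - \frac{\frac{2186}{-7401} + \frac{39 \cdot 4}{-8217}}{2} = 3 - \frac{2186 \left(- \frac{1}{7401}\right) + 156 \left(- \frac{1}{8217}\right)}{2} = 3 - \frac{- \frac{2186}{7401} - \frac{52}{2739}}{2} = 3 - - \frac{354017}{2252371} = 3 + \frac{354017}{2252371} = \frac{7111130}{2252371} \approx 3.1572$)
$g = \frac{36936155152963}{10424916580}$ ($g = - \frac{- \frac{22376}{\frac{7111130}{2252371}} + \frac{23221}{19058}}{2} = - \frac{\left(-22376\right) \frac{2252371}{7111130} + 23221 \cdot \frac{1}{19058}}{2} = - \frac{- \frac{25199526748}{3555565} + \frac{23221}{19058}}{2} = \left(- \frac{1}{2}\right) \left(- \frac{36936155152963}{5212458290}\right) = \frac{36936155152963}{10424916580} \approx 3543.1$)
$g - 3619 = \frac{36936155152963}{10424916580} - 3619 = - \frac{791617950057}{10424916580}$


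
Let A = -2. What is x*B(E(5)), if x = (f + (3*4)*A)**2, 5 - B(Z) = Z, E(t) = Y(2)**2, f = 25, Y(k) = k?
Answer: 1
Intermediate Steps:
E(t) = 4 (E(t) = 2**2 = 4)
B(Z) = 5 - Z
x = 1 (x = (25 + (3*4)*(-2))**2 = (25 + 12*(-2))**2 = (25 - 24)**2 = 1**2 = 1)
x*B(E(5)) = 1*(5 - 1*4) = 1*(5 - 4) = 1*1 = 1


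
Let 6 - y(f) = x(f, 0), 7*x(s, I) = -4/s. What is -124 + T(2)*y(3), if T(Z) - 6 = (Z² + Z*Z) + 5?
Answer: -134/21 ≈ -6.3810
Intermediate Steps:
x(s, I) = -4/(7*s) (x(s, I) = (-4/s)/7 = -4/(7*s))
y(f) = 6 + 4/(7*f) (y(f) = 6 - (-4)/(7*f) = 6 + 4/(7*f))
T(Z) = 11 + 2*Z² (T(Z) = 6 + ((Z² + Z*Z) + 5) = 6 + ((Z² + Z²) + 5) = 6 + (2*Z² + 5) = 6 + (5 + 2*Z²) = 11 + 2*Z²)
-124 + T(2)*y(3) = -124 + (11 + 2*2²)*(6 + (4/7)/3) = -124 + (11 + 2*4)*(6 + (4/7)*(⅓)) = -124 + (11 + 8)*(6 + 4/21) = -124 + 19*(130/21) = -124 + 2470/21 = -134/21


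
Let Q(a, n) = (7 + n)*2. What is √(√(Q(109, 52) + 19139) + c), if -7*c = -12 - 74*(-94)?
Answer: √(-992 + 7*√393) ≈ 29.21*I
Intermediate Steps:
Q(a, n) = 14 + 2*n
c = -992 (c = -(-12 - 74*(-94))/7 = -(-12 + 6956)/7 = -⅐*6944 = -992)
√(√(Q(109, 52) + 19139) + c) = √(√((14 + 2*52) + 19139) - 992) = √(√((14 + 104) + 19139) - 992) = √(√(118 + 19139) - 992) = √(√19257 - 992) = √(7*√393 - 992) = √(-992 + 7*√393)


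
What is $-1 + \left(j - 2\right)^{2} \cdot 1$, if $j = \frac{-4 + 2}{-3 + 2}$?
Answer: $-1$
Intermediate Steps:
$j = 2$ ($j = - \frac{2}{-1} = \left(-2\right) \left(-1\right) = 2$)
$-1 + \left(j - 2\right)^{2} \cdot 1 = -1 + \left(2 - 2\right)^{2} \cdot 1 = -1 + 0^{2} \cdot 1 = -1 + 0 \cdot 1 = -1 + 0 = -1$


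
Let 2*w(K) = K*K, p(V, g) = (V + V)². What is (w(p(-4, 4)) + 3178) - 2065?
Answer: 3161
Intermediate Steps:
p(V, g) = 4*V² (p(V, g) = (2*V)² = 4*V²)
w(K) = K²/2 (w(K) = (K*K)/2 = K²/2)
(w(p(-4, 4)) + 3178) - 2065 = ((4*(-4)²)²/2 + 3178) - 2065 = ((4*16)²/2 + 3178) - 2065 = ((½)*64² + 3178) - 2065 = ((½)*4096 + 3178) - 2065 = (2048 + 3178) - 2065 = 5226 - 2065 = 3161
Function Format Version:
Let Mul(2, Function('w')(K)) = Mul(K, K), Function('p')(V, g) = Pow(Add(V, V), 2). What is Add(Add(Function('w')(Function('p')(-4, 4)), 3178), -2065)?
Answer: 3161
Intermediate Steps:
Function('p')(V, g) = Mul(4, Pow(V, 2)) (Function('p')(V, g) = Pow(Mul(2, V), 2) = Mul(4, Pow(V, 2)))
Function('w')(K) = Mul(Rational(1, 2), Pow(K, 2)) (Function('w')(K) = Mul(Rational(1, 2), Mul(K, K)) = Mul(Rational(1, 2), Pow(K, 2)))
Add(Add(Function('w')(Function('p')(-4, 4)), 3178), -2065) = Add(Add(Mul(Rational(1, 2), Pow(Mul(4, Pow(-4, 2)), 2)), 3178), -2065) = Add(Add(Mul(Rational(1, 2), Pow(Mul(4, 16), 2)), 3178), -2065) = Add(Add(Mul(Rational(1, 2), Pow(64, 2)), 3178), -2065) = Add(Add(Mul(Rational(1, 2), 4096), 3178), -2065) = Add(Add(2048, 3178), -2065) = Add(5226, -2065) = 3161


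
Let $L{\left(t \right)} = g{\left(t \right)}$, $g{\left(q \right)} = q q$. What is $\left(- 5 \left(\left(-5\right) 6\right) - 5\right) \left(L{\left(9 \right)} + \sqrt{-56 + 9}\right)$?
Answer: $11745 + 145 i \sqrt{47} \approx 11745.0 + 994.07 i$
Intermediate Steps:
$g{\left(q \right)} = q^{2}$
$L{\left(t \right)} = t^{2}$
$\left(- 5 \left(\left(-5\right) 6\right) - 5\right) \left(L{\left(9 \right)} + \sqrt{-56 + 9}\right) = \left(- 5 \left(\left(-5\right) 6\right) - 5\right) \left(9^{2} + \sqrt{-56 + 9}\right) = \left(\left(-5\right) \left(-30\right) - 5\right) \left(81 + \sqrt{-47}\right) = \left(150 - 5\right) \left(81 + i \sqrt{47}\right) = 145 \left(81 + i \sqrt{47}\right) = 11745 + 145 i \sqrt{47}$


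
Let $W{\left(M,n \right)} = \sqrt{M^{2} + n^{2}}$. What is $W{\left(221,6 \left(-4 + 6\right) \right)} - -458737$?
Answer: $458737 + \sqrt{48985} \approx 4.5896 \cdot 10^{5}$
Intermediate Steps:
$W{\left(221,6 \left(-4 + 6\right) \right)} - -458737 = \sqrt{221^{2} + \left(6 \left(-4 + 6\right)\right)^{2}} - -458737 = \sqrt{48841 + \left(6 \cdot 2\right)^{2}} + 458737 = \sqrt{48841 + 12^{2}} + 458737 = \sqrt{48841 + 144} + 458737 = \sqrt{48985} + 458737 = 458737 + \sqrt{48985}$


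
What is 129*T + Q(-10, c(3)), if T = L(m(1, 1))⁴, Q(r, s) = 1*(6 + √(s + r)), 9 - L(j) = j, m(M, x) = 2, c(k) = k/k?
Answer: 309735 + 3*I ≈ 3.0974e+5 + 3.0*I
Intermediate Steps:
c(k) = 1
L(j) = 9 - j
Q(r, s) = 6 + √(r + s) (Q(r, s) = 1*(6 + √(r + s)) = 6 + √(r + s))
T = 2401 (T = (9 - 1*2)⁴ = (9 - 2)⁴ = 7⁴ = 2401)
129*T + Q(-10, c(3)) = 129*2401 + (6 + √(-10 + 1)) = 309729 + (6 + √(-9)) = 309729 + (6 + 3*I) = 309735 + 3*I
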